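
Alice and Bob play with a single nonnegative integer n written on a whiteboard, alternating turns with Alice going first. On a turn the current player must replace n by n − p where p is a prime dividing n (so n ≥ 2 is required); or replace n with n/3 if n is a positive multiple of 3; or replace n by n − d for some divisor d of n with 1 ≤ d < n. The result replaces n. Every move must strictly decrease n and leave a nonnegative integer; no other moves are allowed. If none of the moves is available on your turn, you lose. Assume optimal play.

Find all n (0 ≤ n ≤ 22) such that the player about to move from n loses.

0, 1, 4, 9, 14, 20

Label each position W (a win for the player to move) or L (a loss). A position with no legal move is L; any other position is W exactly when some move reaches an L, and L when every move reaches a W.
n=0: no move → L
n=1: no move → L
n=2: →0(L), so W
n=3: →0(L), so W
n=4: →2(W), 3(W) — all W, so L
n=5: →0(L), so W
n=6: →4(L), so W
n=7: →0(L), so W
n=8: →4(L), so W
n=9: →3(W), 6(W), 8(W) — all W, so L
n=10: →9(L), so W
n=11: →0(L), so W
n=12: →4(L), so W
n=13: →0(L), so W
n=14: →7(W), 12(W), 13(W) — all W, so L
n=15: →14(L), so W
n=16: →14(L), so W
n=17: →0(L), so W
n=18: →9(L), so W
n=19: →0(L), so W
n=20: →10(W), 15(W), 16(W), 18(W), 19(W) — all W, so L
n=21: →14(L), so W
n=22: →20(L), so W
Reading off the rows marked L gives the requested list; there are 6 such values of n.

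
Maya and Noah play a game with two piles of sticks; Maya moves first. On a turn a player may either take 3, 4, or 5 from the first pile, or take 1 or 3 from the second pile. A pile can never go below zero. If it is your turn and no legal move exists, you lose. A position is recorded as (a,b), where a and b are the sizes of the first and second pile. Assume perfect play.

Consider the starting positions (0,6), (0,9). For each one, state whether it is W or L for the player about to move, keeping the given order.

(0,6): L, (0,9): W

Build the W/L table. Terminal = L. A non-terminal position is W if it has a move to some L; otherwise it is L.
No move ever increases a pile, so every position that can arise here has a ≤ 0 and b ≤ 9; it is enough to label the cells with 0 ≤ a ≤ 0 and 0 ≤ b ≤ 9.
Every move lowers a or b (never raises either), so fill the grid row by row in increasing a, and left to right within a row: each cell's successors are then already labelled.
      b=0  b=1  b=2  b=3  b=4  b=5  b=6  b=7  b=8  b=9
a=0:    L    W    L    W    L    W    L    W    L    W
Cells with no legal move (terminal, hence L): (0,0).
The remaining L cells, each justified by listing all of its moves:
(0,2): L (sole option (0,1)(W) is W)
(0,4): L (options (0,3)(W), (0,1)(W) are all W)
(0,6): L (options (0,5)(W), (0,3)(W) are all W)
(0,8): L (options (0,7)(W), (0,5)(W) are all W)
Every other cell has at least one move into one of the L cells above, so it is W.
(0,6): one of the L cells justified above, so L
(0,9): the move to (0,8) reaches an L cell, so W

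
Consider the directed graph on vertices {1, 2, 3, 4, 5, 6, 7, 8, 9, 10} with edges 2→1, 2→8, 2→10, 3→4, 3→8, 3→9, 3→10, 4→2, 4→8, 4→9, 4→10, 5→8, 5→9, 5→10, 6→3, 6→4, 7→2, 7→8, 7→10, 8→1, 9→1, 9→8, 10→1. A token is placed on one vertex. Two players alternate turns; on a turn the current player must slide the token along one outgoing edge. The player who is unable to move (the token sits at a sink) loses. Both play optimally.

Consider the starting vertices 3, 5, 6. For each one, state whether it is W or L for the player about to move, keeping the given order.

Work bottom-up. With no move the player to move loses. Otherwise the position is W if at least one move leads to an L position for the opponent, and L if every move leads to a W.
Every edge goes from a vertex to one that appears earlier in the order 1, 8, 10, 9, 5, 2, 4, 3, 6, 7, so processing vertices in that order labels each vertex after all of its successors.
1: no outgoing edge → L
8: W (go to 1, an L position)
10: W (go to 1, an L position)
9: W (go to 1, an L position)
5: L (options 9(W), 10(W), 8(W) are all W)
2: W (go to 1, an L position)
4: L (options 2(W), 9(W), 10(W), 8(W) are all W)
3: W (go to 4, an L position)
6: W (go to 4, an L position)
7: L (options 2(W), 10(W), 8(W) are all W)

3: W, 5: L, 6: W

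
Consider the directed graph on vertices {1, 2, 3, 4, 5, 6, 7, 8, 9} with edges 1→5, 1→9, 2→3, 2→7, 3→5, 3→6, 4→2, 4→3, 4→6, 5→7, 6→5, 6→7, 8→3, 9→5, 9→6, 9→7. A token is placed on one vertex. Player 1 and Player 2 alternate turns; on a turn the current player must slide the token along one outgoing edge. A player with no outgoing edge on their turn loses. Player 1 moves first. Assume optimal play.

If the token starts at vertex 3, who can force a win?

Use the standard recursion: the mover loses at a terminal position; elsewhere, the mover wins exactly when some move hands the opponent an L position.
Every edge goes from a vertex to one that appears earlier in the order 7, 5, 6, 9, 1, 3, 8, 2, 4, so processing vertices in that order labels each vertex after all of its successors.
7: no outgoing edge → L
5: can move to 7, which is L ⇒ W
6: can move to 7, which is L ⇒ W
9: can move to 7, which is L ⇒ W
1: moves to 9(W), 5(W); every one is W ⇒ L
3: moves to 6(W), 5(W); every one is W ⇒ L
8: can move to 3, which is L ⇒ W
2: can move to 3, which is L ⇒ W
4: can move to 3, which is L ⇒ W
Every move from 3 reaches a W position, so the mover loses.

Player 2 wins.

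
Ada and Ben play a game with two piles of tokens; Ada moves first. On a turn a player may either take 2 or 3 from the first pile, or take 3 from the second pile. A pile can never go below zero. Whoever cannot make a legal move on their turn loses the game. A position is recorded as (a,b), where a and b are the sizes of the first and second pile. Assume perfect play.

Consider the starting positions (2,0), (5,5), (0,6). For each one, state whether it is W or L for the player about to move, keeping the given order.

(2,0): W, (5,5): W, (0,6): L

Build the W/L table. Terminal = L. A non-terminal position is W if it has a move to some L; otherwise it is L.
No move ever increases a pile, so every position that can arise here has a ≤ 5 and b ≤ 6; it is enough to label the cells with 0 ≤ a ≤ 5 and 0 ≤ b ≤ 6.
Every move lowers a or b (never raises either), so fill the grid row by row in increasing a, and left to right within a row: each cell's successors are then already labelled.
      b=0  b=1  b=2  b=3  b=4  b=5  b=6
a=0:    L    L    L    W    W    W    L
a=1:    L    L    L    W    W    W    L
a=2:    W    W    W    L    L    L    W
a=3:    W    W    W    L    L    L    W
a=4:    W    W    W    W    W    W    W
a=5:    L    L    L    W    W    W    L
Cells with no legal move (terminal, hence L): (0,0), (0,1), (0,2), (1,0), (1,1), (1,2).
The remaining L cells, each justified by listing all of its moves:
(0,6): L (sole option (0,3)(W) is W)
(1,6): L (sole option (1,3)(W) is W)
(2,3): L (options (0,3)(W), (2,0)(W) are all W)
(2,4): L (options (0,4)(W), (2,1)(W) are all W)
(2,5): L (options (0,5)(W), (2,2)(W) are all W)
(3,3): L (options (1,3)(W), (0,3)(W), (3,0)(W) are all W)
(3,4): L (options (1,4)(W), (0,4)(W), (3,1)(W) are all W)
(3,5): L (options (1,5)(W), (0,5)(W), (3,2)(W) are all W)
(5,0): L (options (3,0)(W), (2,0)(W) are all W)
(5,1): L (options (3,1)(W), (2,1)(W) are all W)
(5,2): L (options (3,2)(W), (2,2)(W) are all W)
(5,6): L (options (3,6)(W), (2,6)(W), (5,3)(W) are all W)
Every other cell has at least one move into one of the L cells above, so it is W.
(2,0): the move to (0,0) reaches an L cell, so W
(5,5): the move to (3,5) reaches an L cell, so W
(0,6): one of the L cells justified above, so L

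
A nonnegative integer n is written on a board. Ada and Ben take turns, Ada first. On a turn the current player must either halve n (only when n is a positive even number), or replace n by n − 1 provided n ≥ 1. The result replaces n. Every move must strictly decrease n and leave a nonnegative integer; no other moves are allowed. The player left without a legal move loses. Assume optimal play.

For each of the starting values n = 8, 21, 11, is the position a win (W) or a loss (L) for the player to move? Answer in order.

Classify positions by backward induction: terminal positions (no move available) are L. From any other position, the mover wins iff some move reaches an L.
n=0: no move → L
n=1: W (go to 0, an L position)
n=2: L (sole option 1(W) is W)
n=3: W (go to 2, an L position)
n=4: W (go to 2, an L position)
n=5: L (sole option 4(W) is W)
n=6: W (go to 5, an L position)
n=7: L (sole option 6(W) is W)
n=8: W (go to 7, an L position)
n=9: L (sole option 8(W) is W)
n=10: W (go to 5, an L position)
n=11: L (sole option 10(W) is W)
n=12: W (go to 11, an L position)
n=13: L (sole option 12(W) is W)
n=14: W (go to 7, an L position)
n=15: L (sole option 14(W) is W)
n=16: W (go to 15, an L position)
n=17: L (sole option 16(W) is W)
n=18: W (go to 9, an L position)
n=19: L (sole option 18(W) is W)
n=20: W (go to 19, an L position)
n=21: L (sole option 20(W) is W)

8: W, 21: L, 11: L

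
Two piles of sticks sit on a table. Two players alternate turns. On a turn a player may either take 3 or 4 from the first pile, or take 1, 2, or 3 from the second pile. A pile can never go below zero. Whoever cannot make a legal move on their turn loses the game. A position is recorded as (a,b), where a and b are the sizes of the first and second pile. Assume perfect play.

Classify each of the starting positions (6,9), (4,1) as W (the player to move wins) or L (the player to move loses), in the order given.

(6,9): W, (4,1): L

Compute win/loss labels from the base case upward. A position with no move is L. Any other position is W if it can reach an L in one move, else L.
No move ever increases a pile, so every position that can arise here has a ≤ 6 and b ≤ 9; it is enough to label the cells with 0 ≤ a ≤ 6 and 0 ≤ b ≤ 9.
Every move lowers a or b (never raises either), so fill the grid row by row in increasing a, and left to right within a row: each cell's successors are then already labelled.
      b=0  b=1  b=2  b=3  b=4  b=5  b=6  b=7  b=8  b=9
a=0:    L    W    W    W    L    W    W    W    L    W
a=1:    L    W    W    W    L    W    W    W    L    W
a=2:    L    W    W    W    L    W    W    W    L    W
a=3:    W    L    W    W    W    L    W    W    W    L
a=4:    W    L    W    W    W    L    W    W    W    L
a=5:    W    L    W    W    W    L    W    W    W    L
a=6:    W    W    L    W    W    W    L    W    W    W
Cells with no legal move (terminal, hence L): (0,0), (1,0), (2,0).
The remaining L cells, each justified by listing all of its moves:
(0,4): moves to (0,3)(W), (0,2)(W), (0,1)(W); every one is W ⇒ L
(0,8): moves to (0,7)(W), (0,6)(W), (0,5)(W); every one is W ⇒ L
(1,4): moves to (1,3)(W), (1,2)(W), (1,1)(W); every one is W ⇒ L
(1,8): moves to (1,7)(W), (1,6)(W), (1,5)(W); every one is W ⇒ L
(2,4): moves to (2,3)(W), (2,2)(W), (2,1)(W); every one is W ⇒ L
(2,8): moves to (2,7)(W), (2,6)(W), (2,5)(W); every one is W ⇒ L
(3,1): moves to (0,1)(W), (3,0)(W); every one is W ⇒ L
(3,5): moves to (0,5)(W), (3,4)(W), (3,3)(W), (3,2)(W); every one is W ⇒ L
(3,9): moves to (0,9)(W), (3,8)(W), (3,7)(W), (3,6)(W); every one is W ⇒ L
(4,1): moves to (1,1)(W), (0,1)(W), (4,0)(W); every one is W ⇒ L
(4,5): moves to (1,5)(W), (0,5)(W), (4,4)(W), (4,3)(W), (4,2)(W); every one is W ⇒ L
(4,9): moves to (1,9)(W), (0,9)(W), (4,8)(W), (4,7)(W), (4,6)(W); every one is W ⇒ L
(5,1): moves to (2,1)(W), (1,1)(W), (5,0)(W); every one is W ⇒ L
(5,5): moves to (2,5)(W), (1,5)(W), (5,4)(W), (5,3)(W), (5,2)(W); every one is W ⇒ L
(5,9): moves to (2,9)(W), (1,9)(W), (5,8)(W), (5,7)(W), (5,6)(W); every one is W ⇒ L
(6,2): moves to (3,2)(W), (2,2)(W), (6,1)(W), (6,0)(W); every one is W ⇒ L
(6,6): moves to (3,6)(W), (2,6)(W), (6,5)(W), (6,4)(W), (6,3)(W); every one is W ⇒ L
Every other cell has at least one move into one of the L cells above, so it is W.
(6,9): the move to (3,9) reaches an L cell, so W
(4,1): one of the L cells justified above, so L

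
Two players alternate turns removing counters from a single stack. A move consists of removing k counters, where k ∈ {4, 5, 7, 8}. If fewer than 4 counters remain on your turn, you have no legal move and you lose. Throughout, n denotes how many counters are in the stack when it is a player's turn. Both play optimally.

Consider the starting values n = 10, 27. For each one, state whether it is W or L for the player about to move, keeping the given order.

10: W, 27: L

Build the W/L table. Terminal = L. A non-terminal position is W if it has a move to some L; otherwise it is L.
n=0: no move → L
n=1: no move → L
n=2: no move → L
n=3: no move → L
n=4: reaches L-position 0 → W
n=5: reaches L-position 1 → W
n=6: reaches L-position 2 → W
n=7: reaches L-position 3 → W
n=8: reaches L-position 3 → W
n=9: reaches L-position 2 → W
n=10: reaches L-position 3 → W
n=11: reaches L-position 3 → W
n=12: only reaches 8(W), 7(W), 5(W), 4(W), all W → L
n=13: only reaches 9(W), 8(W), 6(W), 5(W), all W → L
n=14: only reaches 10(W), 9(W), 7(W), 6(W), all W → L
n=15: only reaches 11(W), 10(W), 8(W), 7(W), all W → L
n=16: reaches L-position 12 → W
n=17: reaches L-position 13 → W
n=18: reaches L-position 14 → W
n=19: reaches L-position 15 → W
n=20: reaches L-position 15 → W
n=21: reaches L-position 14 → W
n=22: reaches L-position 15 → W
n=23: reaches L-position 15 → W
n=24: only reaches 20(W), 19(W), 17(W), 16(W), all W → L
n=25: only reaches 21(W), 20(W), 18(W), 17(W), all W → L
n=26: only reaches 22(W), 21(W), 19(W), 18(W), all W → L
n=27: only reaches 23(W), 22(W), 20(W), 19(W), all W → L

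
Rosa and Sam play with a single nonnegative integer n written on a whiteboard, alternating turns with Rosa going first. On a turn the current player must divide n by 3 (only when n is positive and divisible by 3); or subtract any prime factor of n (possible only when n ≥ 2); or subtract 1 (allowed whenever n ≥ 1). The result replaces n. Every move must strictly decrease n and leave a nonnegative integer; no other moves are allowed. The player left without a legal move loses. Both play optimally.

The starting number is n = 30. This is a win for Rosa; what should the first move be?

Move to 25.

Classify positions by backward induction: terminal positions (no move available) are L. From any other position, the mover wins iff some move reaches an L.
n=0: no move → L
n=1: can move to 0, which is L ⇒ W
n=2: can move to 0, which is L ⇒ W
n=3: can move to 0, which is L ⇒ W
n=4: moves to 2(W), 3(W); every one is W ⇒ L
n=5: can move to 0, which is L ⇒ W
n=6: can move to 4, which is L ⇒ W
n=7: can move to 0, which is L ⇒ W
n=8: moves to 6(W), 7(W); every one is W ⇒ L
n=9: can move to 8, which is L ⇒ W
n=10: can move to 8, which is L ⇒ W
n=11: can move to 0, which is L ⇒ W
n=12: can move to 4, which is L ⇒ W
n=13: can move to 0, which is L ⇒ W
n=14: moves to 7(W), 12(W), 13(W); every one is W ⇒ L
n=15: can move to 14, which is L ⇒ W
n=16: can move to 14, which is L ⇒ W
n=17: can move to 0, which is L ⇒ W
n=18: moves to 6(W), 15(W), 16(W), 17(W); every one is W ⇒ L
n=19: can move to 0, which is L ⇒ W
n=20: can move to 18, which is L ⇒ W
n=21: can move to 14, which is L ⇒ W
n=22: moves to 11(W), 20(W), 21(W); every one is W ⇒ L
n=23: can move to 0, which is L ⇒ W
n=24: can move to 8, which is L ⇒ W
n=25: moves to 20(W), 24(W); every one is W ⇒ L
n=26: can move to 25, which is L ⇒ W
n=27: moves to 9(W), 24(W), 26(W); every one is W ⇒ L
n=28: can move to 27, which is L ⇒ W
n=29: can move to 0, which is L ⇒ W
n=30: can move to 25, which is L ⇒ W
From 30, the L positions reachable in one move are: 25, 27. Any move reaching one of these is winning.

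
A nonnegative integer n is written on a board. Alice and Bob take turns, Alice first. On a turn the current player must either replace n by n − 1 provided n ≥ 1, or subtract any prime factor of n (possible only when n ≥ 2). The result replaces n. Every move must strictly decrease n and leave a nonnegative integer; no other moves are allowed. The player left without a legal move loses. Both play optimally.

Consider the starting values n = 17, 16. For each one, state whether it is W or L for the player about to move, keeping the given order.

Classify positions by backward induction: terminal positions (no move available) are L. From any other position, the mover wins iff some move reaches an L.
n=0: no move → L
n=1: W (go to 0, an L position)
n=2: W (go to 0, an L position)
n=3: W (go to 0, an L position)
n=4: L (options 2(W), 3(W) are all W)
n=5: W (go to 0, an L position)
n=6: W (go to 4, an L position)
n=7: W (go to 0, an L position)
n=8: L (options 6(W), 7(W) are all W)
n=9: W (go to 8, an L position)
n=10: W (go to 8, an L position)
n=11: W (go to 0, an L position)
n=12: L (options 9(W), 10(W), 11(W) are all W)
n=13: W (go to 0, an L position)
n=14: W (go to 12, an L position)
n=15: W (go to 12, an L position)
n=16: L (options 14(W), 15(W) are all W)
n=17: W (go to 0, an L position)

17: W, 16: L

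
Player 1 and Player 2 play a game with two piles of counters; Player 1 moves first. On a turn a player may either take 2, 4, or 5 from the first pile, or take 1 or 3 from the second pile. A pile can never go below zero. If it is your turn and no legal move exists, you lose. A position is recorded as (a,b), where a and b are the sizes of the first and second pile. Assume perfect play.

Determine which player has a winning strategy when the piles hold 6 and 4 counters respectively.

Player 1 wins.

Work bottom-up. With no move the player to move loses. Otherwise the position is W if at least one move leads to an L position for the opponent, and L if every move leads to a W.
No move ever increases a pile, so every position that can arise here has a ≤ 6 and b ≤ 4; it is enough to label the cells with 0 ≤ a ≤ 6 and 0 ≤ b ≤ 4.
Every move lowers a or b (never raises either), so fill the grid row by row in increasing a, and left to right within a row: each cell's successors are then already labelled.
      b=0  b=1  b=2  b=3  b=4
a=0:    L    W    L    W    L
a=1:    L    W    L    W    L
a=2:    W    L    W    L    W
a=3:    W    L    W    L    W
a=4:    W    W    W    W    W
a=5:    W    W    W    W    W
a=6:    W    W    W    W    W
Cells with no legal move (terminal, hence L): (0,0), (1,0).
The remaining L cells, each justified by listing all of its moves:
(0,2): only reaches (0,1)(W), which is W → L
(0,4): only reaches (0,3)(W), (0,1)(W), all W → L
(1,2): only reaches (1,1)(W), which is W → L
(1,4): only reaches (1,3)(W), (1,1)(W), all W → L
(2,1): only reaches (0,1)(W), (2,0)(W), all W → L
(2,3): only reaches (0,3)(W), (2,2)(W), (2,0)(W), all W → L
(3,1): only reaches (1,1)(W), (3,0)(W), all W → L
(3,3): only reaches (1,3)(W), (3,2)(W), (3,0)(W), all W → L
Every other cell has at least one move into one of the L cells above, so it is W.
From (6,4) Player 1 can move to (1,4), reaching an L position.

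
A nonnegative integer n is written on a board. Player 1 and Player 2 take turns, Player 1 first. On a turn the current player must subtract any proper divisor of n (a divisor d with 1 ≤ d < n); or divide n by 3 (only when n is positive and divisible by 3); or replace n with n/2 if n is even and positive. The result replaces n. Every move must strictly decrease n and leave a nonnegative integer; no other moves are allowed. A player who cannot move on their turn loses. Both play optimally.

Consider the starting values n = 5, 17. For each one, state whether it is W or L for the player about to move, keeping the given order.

Compute win/loss labels from the base case upward. A position with no move is L. Any other position is W if it can reach an L in one move, else L.
n=0: no move → L
n=1: no move → L
n=2: can move to 1, which is L ⇒ W
n=3: can move to 1, which is L ⇒ W
n=4: moves to 2(W), 3(W); every one is W ⇒ L
n=5: can move to 4, which is L ⇒ W
n=6: can move to 4, which is L ⇒ W
n=7: the only move is to 6(W), a W ⇒ L
n=8: can move to 4, which is L ⇒ W
n=9: moves to 3(W), 6(W), 8(W); every one is W ⇒ L
n=10: can move to 9, which is L ⇒ W
n=11: the only move is to 10(W), a W ⇒ L
n=12: can move to 4, which is L ⇒ W
n=13: the only move is to 12(W), a W ⇒ L
n=14: can move to 7, which is L ⇒ W
n=15: moves to 5(W), 10(W), 12(W), 14(W); every one is W ⇒ L
n=16: can move to 15, which is L ⇒ W
n=17: the only move is to 16(W), a W ⇒ L

5: W, 17: L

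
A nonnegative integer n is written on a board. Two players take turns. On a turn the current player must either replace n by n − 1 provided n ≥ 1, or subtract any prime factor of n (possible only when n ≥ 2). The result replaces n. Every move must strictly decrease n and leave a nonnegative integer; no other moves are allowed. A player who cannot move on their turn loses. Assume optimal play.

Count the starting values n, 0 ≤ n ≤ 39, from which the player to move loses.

Work bottom-up. With no move the player to move loses. Otherwise the position is W if at least one move leads to an L position for the opponent, and L if every move leads to a W.
n=0: no move → L
n=1: can move to 0, which is L ⇒ W
n=2: can move to 0, which is L ⇒ W
n=3: can move to 0, which is L ⇒ W
n=4: moves to 2(W), 3(W); every one is W ⇒ L
n=5: can move to 0, which is L ⇒ W
n=6: can move to 4, which is L ⇒ W
n=7: can move to 0, which is L ⇒ W
n=8: moves to 6(W), 7(W); every one is W ⇒ L
n=9: can move to 8, which is L ⇒ W
n=10: can move to 8, which is L ⇒ W
n=11: can move to 0, which is L ⇒ W
n=12: moves to 9(W), 10(W), 11(W); every one is W ⇒ L
n=13: can move to 0, which is L ⇒ W
n=14: can move to 12, which is L ⇒ W
n=15: can move to 12, which is L ⇒ W
n=16: moves to 14(W), 15(W); every one is W ⇒ L
n=17: can move to 0, which is L ⇒ W
n=18: can move to 16, which is L ⇒ W
n=19: can move to 0, which is L ⇒ W
n=20: moves to 15(W), 18(W), 19(W); every one is W ⇒ L
n=21: can move to 20, which is L ⇒ W
n=22: can move to 20, which is L ⇒ W
n=23: can move to 0, which is L ⇒ W
n=24: moves to 21(W), 22(W), 23(W); every one is W ⇒ L
n=25: can move to 20, which is L ⇒ W
n=26: can move to 24, which is L ⇒ W
n=27: can move to 24, which is L ⇒ W
n=28: moves to 21(W), 26(W), 27(W); every one is W ⇒ L
n=29: can move to 0, which is L ⇒ W
n=30: can move to 28, which is L ⇒ W
n=31: can move to 0, which is L ⇒ W
n=32: moves to 30(W), 31(W); every one is W ⇒ L
n=33: can move to 32, which is L ⇒ W
n=34: can move to 32, which is L ⇒ W
n=35: can move to 28, which is L ⇒ W
n=36: moves to 33(W), 34(W), 35(W); every one is W ⇒ L
n=37: can move to 0, which is L ⇒ W
n=38: can move to 36, which is L ⇒ W
n=39: can move to 36, which is L ⇒ W
L entries with 0 ≤ n ≤ 39: n = 0, 4, 8, 12, 16, 20, 24, 28, 32, 36; that makes 10.

10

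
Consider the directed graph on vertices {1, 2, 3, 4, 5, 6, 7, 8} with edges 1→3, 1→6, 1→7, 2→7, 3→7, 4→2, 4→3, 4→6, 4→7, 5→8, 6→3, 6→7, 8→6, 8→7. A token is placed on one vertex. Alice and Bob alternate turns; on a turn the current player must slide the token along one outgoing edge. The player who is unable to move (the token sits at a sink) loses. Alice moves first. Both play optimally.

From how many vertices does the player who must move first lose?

Work bottom-up. With no move the player to move loses. Otherwise the position is W if at least one move leads to an L position for the opponent, and L if every move leads to a W.
Every edge goes from a vertex to one that appears earlier in the order 7, 3, 6, 1, 2, 4, 8, 5, so processing vertices in that order labels each vertex after all of its successors.
7: no outgoing edge → L
3: reaches L-position 7 → W
6: reaches L-position 7 → W
1: reaches L-position 7 → W
2: reaches L-position 7 → W
4: reaches L-position 7 → W
8: reaches L-position 7 → W
5: only reaches 8(W), which is W → L
The L vertices are 5, 7; that is 2 in all.

2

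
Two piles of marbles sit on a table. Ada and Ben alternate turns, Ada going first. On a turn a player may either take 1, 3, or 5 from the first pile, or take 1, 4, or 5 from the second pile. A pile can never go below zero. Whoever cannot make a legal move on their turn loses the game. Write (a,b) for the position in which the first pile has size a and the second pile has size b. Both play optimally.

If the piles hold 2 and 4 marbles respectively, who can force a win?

Classify positions by backward induction: terminal positions (no move available) are L. From any other position, the mover wins iff some move reaches an L.
No move ever increases a pile, so every position that can arise here has a ≤ 2 and b ≤ 4; it is enough to label the cells with 0 ≤ a ≤ 2 and 0 ≤ b ≤ 4.
Every move lowers a or b (never raises either), so fill the grid row by row in increasing a, and left to right within a row: each cell's successors are then already labelled.
      b=0  b=1  b=2  b=3  b=4
a=0:    L    W    L    W    W
a=1:    W    L    W    L    W
a=2:    L    W    L    W    W
Cells with no legal move (terminal, hence L): (0,0).
The remaining L cells, each justified by listing all of its moves:
(0,2): only reaches (0,1)(W), which is W → L
(1,1): only reaches (0,1)(W), (1,0)(W), all W → L
(1,3): only reaches (0,3)(W), (1,2)(W), all W → L
(2,0): only reaches (1,0)(W), which is W → L
(2,2): only reaches (1,2)(W), (2,1)(W), all W → L
Every other cell has at least one move into one of the L cells above, so it is W.
The starting position (2,4) is W: Ada should move to (2,0), handing over an L position.

Ada wins.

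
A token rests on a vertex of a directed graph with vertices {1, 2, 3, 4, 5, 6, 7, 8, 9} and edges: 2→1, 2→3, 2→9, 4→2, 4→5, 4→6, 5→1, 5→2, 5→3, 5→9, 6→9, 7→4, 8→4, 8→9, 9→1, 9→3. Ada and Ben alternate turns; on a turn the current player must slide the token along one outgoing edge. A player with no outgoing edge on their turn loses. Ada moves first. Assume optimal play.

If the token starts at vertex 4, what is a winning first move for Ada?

Move to 6.

Work bottom-up. With no move the player to move loses. Otherwise the position is W if at least one move leads to an L position for the opponent, and L if every move leads to a W.
Every edge goes from a vertex to one that appears earlier in the order 3, 1, 9, 2, 6, 5, 4, 7, 8, so processing vertices in that order labels each vertex after all of its successors.
3: no outgoing edge → L
1: no outgoing edge → L
9: →1(L), so W
2: →1(L), so W
6: →9(W) only, which is W, so L
5: →1(L), so W
4: →6(L), so W
7: →4(W) only, which is W, so L
8: →4(W), 9(W) — all W, so L
From 4, the L positions reachable in one move are: 6.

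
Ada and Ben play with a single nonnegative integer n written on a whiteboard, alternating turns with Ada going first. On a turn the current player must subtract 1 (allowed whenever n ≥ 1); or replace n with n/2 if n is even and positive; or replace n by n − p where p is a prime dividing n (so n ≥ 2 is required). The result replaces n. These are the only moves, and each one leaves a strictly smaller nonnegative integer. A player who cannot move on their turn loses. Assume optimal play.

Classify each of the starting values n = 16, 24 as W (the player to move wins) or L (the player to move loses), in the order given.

16: W, 24: L

Build the W/L table. Terminal = L. A non-terminal position is W if it has a move to some L; otherwise it is L.
n=0: no move → L
n=1: W (go to 0, an L position)
n=2: W (go to 0, an L position)
n=3: W (go to 0, an L position)
n=4: L (options 2(W), 3(W) are all W)
n=5: W (go to 0, an L position)
n=6: W (go to 4, an L position)
n=7: W (go to 0, an L position)
n=8: W (go to 4, an L position)
n=9: L (options 6(W), 8(W) are all W)
n=10: W (go to 9, an L position)
n=11: W (go to 0, an L position)
n=12: W (go to 9, an L position)
n=13: W (go to 0, an L position)
n=14: L (options 7(W), 12(W), 13(W) are all W)
n=15: W (go to 14, an L position)
n=16: W (go to 14, an L position)
n=17: W (go to 0, an L position)
n=18: W (go to 9, an L position)
n=19: W (go to 0, an L position)
n=20: L (options 10(W), 15(W), 18(W), 19(W) are all W)
n=21: W (go to 14, an L position)
n=22: W (go to 20, an L position)
n=23: W (go to 0, an L position)
n=24: L (options 12(W), 21(W), 22(W), 23(W) are all W)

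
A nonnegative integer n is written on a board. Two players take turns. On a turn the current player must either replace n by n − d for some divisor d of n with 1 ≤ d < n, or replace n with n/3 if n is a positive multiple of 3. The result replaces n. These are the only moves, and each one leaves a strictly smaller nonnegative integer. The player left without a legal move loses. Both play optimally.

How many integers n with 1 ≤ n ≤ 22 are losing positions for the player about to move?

9

Classify positions by backward induction: terminal positions (no move available) are L. From any other position, the mover wins iff some move reaches an L.
n=0: no move → L
n=1: no move → L
n=2: can move to 1, which is L ⇒ W
n=3: can move to 1, which is L ⇒ W
n=4: moves to 2(W), 3(W); every one is W ⇒ L
n=5: can move to 4, which is L ⇒ W
n=6: can move to 4, which is L ⇒ W
n=7: the only move is to 6(W), a W ⇒ L
n=8: can move to 4, which is L ⇒ W
n=9: moves to 3(W), 6(W), 8(W); every one is W ⇒ L
n=10: can move to 9, which is L ⇒ W
n=11: the only move is to 10(W), a W ⇒ L
n=12: can move to 4, which is L ⇒ W
n=13: the only move is to 12(W), a W ⇒ L
n=14: can move to 7, which is L ⇒ W
n=15: moves to 5(W), 10(W), 12(W), 14(W); every one is W ⇒ L
n=16: can move to 15, which is L ⇒ W
n=17: the only move is to 16(W), a W ⇒ L
n=18: can move to 9, which is L ⇒ W
n=19: the only move is to 18(W), a W ⇒ L
n=20: can move to 15, which is L ⇒ W
n=21: can move to 7, which is L ⇒ W
n=22: can move to 11, which is L ⇒ W
L entries with 1 ≤ n ≤ 22 (n=0 is outside the asked range and is not counted): n = 1, 4, 7, 9, 11, 13, 15, 17, 19; that makes 9.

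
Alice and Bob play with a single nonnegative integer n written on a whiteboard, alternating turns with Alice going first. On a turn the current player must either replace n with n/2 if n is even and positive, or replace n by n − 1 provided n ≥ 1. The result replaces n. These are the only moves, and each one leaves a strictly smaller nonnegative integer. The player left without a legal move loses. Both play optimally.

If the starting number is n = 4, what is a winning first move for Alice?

Move to 2.

Build the W/L table. Terminal = L. A non-terminal position is W if it has a move to some L; otherwise it is L.
n=0: no move → L
n=1: reaches L-position 0 → W
n=2: only reaches 1(W), which is W → L
n=3: reaches L-position 2 → W
n=4: reaches L-position 2 → W
From 4, the L positions reachable in one move are: 2.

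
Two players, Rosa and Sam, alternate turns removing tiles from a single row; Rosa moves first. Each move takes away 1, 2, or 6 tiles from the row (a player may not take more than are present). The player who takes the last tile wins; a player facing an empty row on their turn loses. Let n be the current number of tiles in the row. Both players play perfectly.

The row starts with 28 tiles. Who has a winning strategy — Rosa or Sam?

Classify positions by backward induction: terminal positions (no move available) are L. From any other position, the mover wins iff some move reaches an L.
n=0: no move → L
n=1: →0(L), so W
n=2: →0(L), so W
n=3: →2(W), 1(W) — all W, so L
n=4: →3(L), so W
n=5: →3(L), so W
n=6: →0(L), so W
n=7: →6(W), 5(W), 1(W) — all W, so L
n=8: →7(L), so W
n=9: →7(L), so W
n=10: →9(W), 8(W), 4(W) — all W, so L
n=11: →10(L), so W
n=12: →10(L), so W
n=13: →7(L), so W
n=14: →13(W), 12(W), 8(W) — all W, so L
n=15: →14(L), so W
n=16: →14(L), so W
n=17: →16(W), 15(W), 11(W) — all W, so L
n=18: →17(L), so W
n=19: →17(L), so W
n=20: →14(L), so W
n=21: →20(W), 19(W), 15(W) — all W, so L
n=22: →21(L), so W
n=23: →21(L), so W
n=24: →23(W), 22(W), 18(W) — all W, so L
n=25: →24(L), so W
n=26: →24(L), so W
n=27: →21(L), so W
n=28: →27(W), 26(W), 22(W) — all W, so L
Every move from 28 reaches a W position, so the mover loses.

Sam wins.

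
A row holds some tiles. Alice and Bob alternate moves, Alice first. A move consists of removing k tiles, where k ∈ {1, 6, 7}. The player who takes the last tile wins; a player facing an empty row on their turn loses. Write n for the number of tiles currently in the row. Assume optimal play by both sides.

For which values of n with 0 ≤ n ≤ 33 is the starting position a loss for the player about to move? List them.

0, 2, 4, 12, 14, 16, 24, 26, 28

Work bottom-up. With no move the player to move loses. Otherwise the position is W if at least one move leads to an L position for the opponent, and L if every move leads to a W.
n=0: no move → L
n=1: →0(L), so W
n=2: →1(W) only, which is W, so L
n=3: →2(L), so W
n=4: →3(W) only, which is W, so L
n=5: →4(L), so W
n=6: →0(L), so W
n=7: →0(L), so W
n=8: →2(L), so W
n=9: →2(L), so W
n=10: →4(L), so W
n=11: →4(L), so W
n=12: →11(W), 6(W), 5(W) — all W, so L
n=13: →12(L), so W
n=14: →13(W), 8(W), 7(W) — all W, so L
n=15: →14(L), so W
n=16: →15(W), 10(W), 9(W) — all W, so L
n=17: →16(L), so W
n=18: →12(L), so W
n=19: →12(L), so W
n=20: →14(L), so W
n=21: →14(L), so W
n=22: →16(L), so W
n=23: →16(L), so W
n=24: →23(W), 18(W), 17(W) — all W, so L
n=25: →24(L), so W
n=26: →25(W), 20(W), 19(W) — all W, so L
n=27: →26(L), so W
n=28: →27(W), 22(W), 21(W) — all W, so L
n=29: →28(L), so W
n=30: →24(L), so W
n=31: →24(L), so W
n=32: →26(L), so W
n=33: →26(L), so W
Reading off the rows marked L gives the requested list; there are 9 such values of n.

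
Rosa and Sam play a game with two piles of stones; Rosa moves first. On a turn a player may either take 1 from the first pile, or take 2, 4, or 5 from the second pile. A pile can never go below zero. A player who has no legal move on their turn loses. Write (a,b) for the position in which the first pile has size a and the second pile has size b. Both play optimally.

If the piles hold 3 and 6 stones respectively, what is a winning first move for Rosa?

Move to (3,2).

Build the W/L table. Terminal = L. A non-terminal position is W if it has a move to some L; otherwise it is L.
No move ever increases a pile, so every position that can arise here has a ≤ 3 and b ≤ 6; it is enough to label the cells with 0 ≤ a ≤ 3 and 0 ≤ b ≤ 6.
Every move lowers a or b (never raises either), so fill the grid row by row in increasing a, and left to right within a row: each cell's successors are then already labelled.
      b=0  b=1  b=2  b=3  b=4  b=5  b=6
a=0:    L    L    W    W    W    W    W
a=1:    W    W    L    L    W    W    W
a=2:    L    L    W    W    W    W    W
a=3:    W    W    L    L    W    W    W
Cells with no legal move (terminal, hence L): (0,0), (0,1).
The remaining L cells, each justified by listing all of its moves:
(1,2): L (options (0,2)(W), (1,0)(W) are all W)
(1,3): L (options (0,3)(W), (1,1)(W) are all W)
(2,0): L (sole option (1,0)(W) is W)
(2,1): L (sole option (1,1)(W) is W)
(3,2): L (options (2,2)(W), (3,0)(W) are all W)
(3,3): L (options (2,3)(W), (3,1)(W) are all W)
Every other cell has at least one move into one of the L cells above, so it is W.
From (3,6), the L positions reachable in one move are: (3,2).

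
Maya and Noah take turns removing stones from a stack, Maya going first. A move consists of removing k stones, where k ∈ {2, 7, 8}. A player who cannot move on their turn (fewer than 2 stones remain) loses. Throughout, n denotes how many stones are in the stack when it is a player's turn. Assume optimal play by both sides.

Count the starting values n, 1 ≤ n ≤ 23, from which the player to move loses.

8

Positions with no move are L. A position that does have a move is losing for the player to move precisely when every available move leads to a winning position for the opponent. Fill in the labels:
n=0: no move → L
n=1: no move → L
n=2: →0(L), so W
n=3: →1(L), so W
n=4: →2(W) only, which is W, so L
n=5: →3(W) only, which is W, so L
n=6: →4(L), so W
n=7: →5(L), so W
n=8: →1(L), so W
n=9: →1(L), so W
n=10: →8(W), 3(W), 2(W) — all W, so L
n=11: →4(L), so W
n=12: →10(L), so W
n=13: →5(L), so W
n=14: →12(W), 7(W), 6(W) — all W, so L
n=15: →13(W), 8(W), 7(W) — all W, so L
n=16: →14(L), so W
n=17: →15(L), so W
n=18: →10(L), so W
n=19: →17(W), 12(W), 11(W) — all W, so L
n=20: →18(W), 13(W), 12(W) — all W, so L
n=21: →19(L), so W
n=22: →20(L), so W
n=23: →15(L), so W
L entries with 1 ≤ n ≤ 23 (n=0 is outside the asked range and is not counted): n = 1, 4, 5, 10, 14, 15, 19, 20; that makes 8.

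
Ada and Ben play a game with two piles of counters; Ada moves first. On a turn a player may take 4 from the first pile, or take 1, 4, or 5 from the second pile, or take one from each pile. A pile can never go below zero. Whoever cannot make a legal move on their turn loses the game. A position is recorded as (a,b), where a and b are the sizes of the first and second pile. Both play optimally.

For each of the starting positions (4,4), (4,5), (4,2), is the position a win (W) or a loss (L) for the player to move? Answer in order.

(4,4): L, (4,5): W, (4,2): W

Build the W/L table. Terminal = L. A non-terminal position is W if it has a move to some L; otherwise it is L.
No move ever increases a pile, so every position that can arise here has a ≤ 4 and b ≤ 5; it is enough to label the cells with 0 ≤ a ≤ 4 and 0 ≤ b ≤ 5.
Every move lowers a or b (never raises either), so fill the grid row by row in increasing a, and left to right within a row: each cell's successors are then already labelled.
      b=0  b=1  b=2  b=3  b=4  b=5
a=0:    L    W    L    W    W    W
a=1:    L    W    L    W    W    W
a=2:    L    W    L    W    W    W
a=3:    L    W    L    W    W    W
a=4:    W    W    W    W    L    W
Cells with no legal move (terminal, hence L): (0,0), (1,0), (2,0), (3,0).
The remaining L cells, each justified by listing all of its moves:
(0,2): the only move is to (0,1)(W), a W ⇒ L
(1,2): moves to (1,1)(W), (0,1)(W); every one is W ⇒ L
(2,2): moves to (2,1)(W), (1,1)(W); every one is W ⇒ L
(3,2): moves to (3,1)(W), (2,1)(W); every one is W ⇒ L
(4,4): moves to (0,4)(W), (4,3)(W), (4,0)(W), (3,3)(W); every one is W ⇒ L
Every other cell has at least one move into one of the L cells above, so it is W.
(4,4): one of the L cells justified above, so L
(4,5): the move to (4,4) reaches an L cell, so W
(4,2): the move to (0,2) reaches an L cell, so W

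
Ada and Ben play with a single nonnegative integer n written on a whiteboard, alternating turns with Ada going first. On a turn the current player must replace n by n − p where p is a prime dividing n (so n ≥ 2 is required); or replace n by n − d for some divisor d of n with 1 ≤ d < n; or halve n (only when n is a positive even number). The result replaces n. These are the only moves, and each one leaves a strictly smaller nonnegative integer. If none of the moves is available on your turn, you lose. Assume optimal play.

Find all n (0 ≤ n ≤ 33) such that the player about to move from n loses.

0, 1, 4, 9, 14, 20, 26, 32

Compute win/loss labels from the base case upward. A position with no move is L. Any other position is W if it can reach an L in one move, else L.
n=0: no move → L
n=1: no move → L
n=2: W (go to 0, an L position)
n=3: W (go to 0, an L position)
n=4: L (options 2(W), 3(W) are all W)
n=5: W (go to 0, an L position)
n=6: W (go to 4, an L position)
n=7: W (go to 0, an L position)
n=8: W (go to 4, an L position)
n=9: L (options 6(W), 8(W) are all W)
n=10: W (go to 9, an L position)
n=11: W (go to 0, an L position)
n=12: W (go to 9, an L position)
n=13: W (go to 0, an L position)
n=14: L (options 7(W), 12(W), 13(W) are all W)
n=15: W (go to 14, an L position)
n=16: W (go to 14, an L position)
n=17: W (go to 0, an L position)
n=18: W (go to 9, an L position)
n=19: W (go to 0, an L position)
n=20: L (options 10(W), 15(W), 16(W), 18(W), 19(W) are all W)
n=21: W (go to 14, an L position)
n=22: W (go to 20, an L position)
n=23: W (go to 0, an L position)
n=24: W (go to 20, an L position)
n=25: W (go to 20, an L position)
n=26: L (options 13(W), 24(W), 25(W) are all W)
n=27: W (go to 26, an L position)
n=28: W (go to 14, an L position)
n=29: W (go to 0, an L position)
n=30: W (go to 20, an L position)
n=31: W (go to 0, an L position)
n=32: L (options 16(W), 24(W), 28(W), 30(W), 31(W) are all W)
n=33: W (go to 32, an L position)
The losing starting values of n are exactly the entries labelled L in this table (8 of them).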